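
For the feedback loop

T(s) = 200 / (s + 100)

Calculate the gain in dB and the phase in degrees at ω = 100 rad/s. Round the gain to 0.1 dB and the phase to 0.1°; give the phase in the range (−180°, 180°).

At s = jω = j100:
pole (s+100): 100 + j100 → |·| = √(100²+100²) = √20000 ≈ 141.42, ∠ = arctan(100/100) ≈ 45.00°
|T| = 200 / 141.42 ≈ 1.4142
Gain = 20 log₁₀(1.4142) ≈ 3.01 dB
∠T = 0.00° − 45.00° = -45.00°

3.0 dB, -45.0°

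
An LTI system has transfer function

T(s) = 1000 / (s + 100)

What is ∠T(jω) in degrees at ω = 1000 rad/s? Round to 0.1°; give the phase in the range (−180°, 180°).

-84.3°

Substitute s = j1000:
Numerator: 1000 = 1000 + j0
Denominator: (j1000) + 100 = 100 + j1000
|N| = √(1000² + 0²) ≈ 1000, ∠N ≈ 0.00°
|D| = √(100² + 1000²) ≈ 1005, ∠D ≈ 84.29°
∠T = 0.00° − 84.29° = -84.29°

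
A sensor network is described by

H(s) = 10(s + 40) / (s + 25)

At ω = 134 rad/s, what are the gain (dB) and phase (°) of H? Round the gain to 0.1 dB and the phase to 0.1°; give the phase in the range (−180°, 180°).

At s = jω = j134:
zero (s+40): 40 + j134 → |·| = √(40²+134²) = √19556 ≈ 139.84, ∠ = arctan(134/40) ≈ 73.38°
pole (s+25): 25 + j134 → |·| = √(25²+134²) = √18581 ≈ 136.31, ∠ = arctan(134/25) ≈ 79.43°
|H| = 10 · 139.84 / 136.31 ≈ 10.259
Gain = 20 log₁₀(10.259) ≈ 20.22 dB
∠H = 73.38° − 79.43° = -6.05°

20.2 dB, -6.1°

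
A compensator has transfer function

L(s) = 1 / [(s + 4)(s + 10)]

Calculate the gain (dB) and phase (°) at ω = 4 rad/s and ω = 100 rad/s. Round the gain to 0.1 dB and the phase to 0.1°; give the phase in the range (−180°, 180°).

ω = 4: -35.7 dB, -66.8°; ω = 100: -80.1 dB, -172.0°

At s = jω = j4:
pole (s+4): 4 + j4 → |·| = √(4²+4²) = √32 ≈ 5.6569, ∠ = arctan(4/4) ≈ 45.00°
pole (s+10): 10 + j4 → |·| = √(10²+4²) = √116 ≈ 10.77, ∠ = arctan(4/10) ≈ 21.80°
|L| = 1 / 60.925 ≈ 0.016414
Gain = 20 log₁₀(0.016414) ≈ -35.70 dB
∠L = 0.00° − 66.80° = -66.80°

At s = jω = j100:
pole (s+4): 4 + j100 → |·| = √(4²+100²) = √10016 ≈ 100.08, ∠ = arctan(100/4) ≈ 87.71°
pole (s+10): 10 + j100 → |·| = √(10²+100²) = √10100 ≈ 100.5, ∠ = arctan(100/10) ≈ 84.29°
|L| = 1 / 10058 ≈ 9.9423e-05
Gain = 20 log₁₀(9.9423e-05) ≈ -80.05 dB
∠L = 0.00° − 172.00° = -172.00°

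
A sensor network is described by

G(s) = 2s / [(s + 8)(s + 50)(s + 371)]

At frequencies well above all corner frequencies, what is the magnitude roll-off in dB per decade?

-40 dB/decade

Each pole contributes −20 dB/decade at high frequency; each zero contributes +20 dB/decade.
Net: 1 zero(s) − 3 pole(s) → -40 dB/decade.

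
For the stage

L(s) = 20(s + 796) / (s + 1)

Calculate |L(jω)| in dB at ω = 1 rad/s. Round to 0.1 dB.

At s = jω = j1:
zero (s+796): 796 + j1 → |·| = √(796²+1²) = √633617 ≈ 796, ∠ = arctan(1/796) ≈ 0.07°
pole (s+1): 1 + j1 → |·| = √(1²+1²) = √2 ≈ 1.4142, ∠ = arctan(1/1) ≈ 45.00°
|L| = 20 · 796 / 1.4142 ≈ 11257
Gain = 20 log₁₀(11257) ≈ 81.03 dB

81.0 dB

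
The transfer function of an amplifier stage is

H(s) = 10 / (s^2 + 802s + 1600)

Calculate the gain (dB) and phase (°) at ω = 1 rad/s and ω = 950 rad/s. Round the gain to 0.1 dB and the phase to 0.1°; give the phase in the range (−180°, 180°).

ω = 1: -45.1 dB, -26.6°; ω = 950: -101.4 dB, -139.8°

Substitute s = j1:
Numerator: 10 = 10 + j0
Denominator: (j1)^2 + 802(j1) + 1600 = 1599 + j802
|N| = √(10² + 0²) ≈ 10, ∠N ≈ 0.00°
|D| = √(1599² + 802²) ≈ 1788.9, ∠D ≈ 26.64°
|H| = 10 / 1788.9 ≈ 0.00559
Gain = 20 log₁₀(0.00559) ≈ -45.05 dB
∠H = 0.00° − 26.64° = -26.64°

Substitute s = j950:
Numerator: 10 = 10 + j0
Denominator: (j950)^2 + 802(j950) + 1600 = -900900 + j761900
|N| = √(10² + 0²) ≈ 10, ∠N ≈ 0.00°
|D| = √(900900² + 761900²) ≈ 1.1799e+06, ∠D ≈ 139.78°
|H| = 10 / 1.1799e+06 ≈ 8.4753e-06
Gain = 20 log₁₀(8.4753e-06) ≈ -101.44 dB
∠H = 0.00° − 139.78° = -139.78°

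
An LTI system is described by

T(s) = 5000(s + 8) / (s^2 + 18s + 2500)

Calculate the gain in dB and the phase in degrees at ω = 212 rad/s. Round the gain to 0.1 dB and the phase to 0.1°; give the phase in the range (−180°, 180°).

27.9 dB, -87.0°

At s = jω = j212:
zero (s+8): 8 + j212 → |·| = √(8²+212²) = √45008 ≈ 212.15, ∠ = arctan(212/8) ≈ 87.84°
quadratic: (j212)² + 18·j212 + 2500 = -42444 + j3816 → |·| ≈ 42615, ∠ ≈ 174.86°
|T| = 5000 · 212.15 / 42615 ≈ 24.891
Gain = 20 log₁₀(24.891) ≈ 27.92 dB
∠T = 87.84° − 174.86° = -87.02°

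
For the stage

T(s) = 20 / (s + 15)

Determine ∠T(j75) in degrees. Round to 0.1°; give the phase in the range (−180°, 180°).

-78.7°

At s = jω = j75:
pole (s+15): 15 + j75 → |·| = √(15²+75²) = √5850 ≈ 76.485, ∠ = arctan(75/15) ≈ 78.69°
∠T = 0.00° − 78.69° = -78.69°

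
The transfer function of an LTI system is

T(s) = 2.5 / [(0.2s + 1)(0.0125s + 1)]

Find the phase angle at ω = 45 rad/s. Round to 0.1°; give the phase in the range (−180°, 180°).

At ω = 45 rad/s:
pole (1 + j45·0.2) = 1 + j9 → |·| ≈ 9.0554, ∠ ≈ 83.66°
pole (1 + j45·0.0125) = 1 + j0.5625 → |·| ≈ 1.1473, ∠ ≈ 29.36°
∠T = (0°) − (83.66° + 29.36°) = -113.02°

-113.0°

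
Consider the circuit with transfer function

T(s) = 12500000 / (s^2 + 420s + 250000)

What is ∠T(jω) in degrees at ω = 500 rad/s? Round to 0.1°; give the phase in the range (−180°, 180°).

At s = jω = j500:
quadratic: (j500)² + 420·j500 + 250000 = 0 + j210000 → |·| ≈ 2.1e+05, ∠ ≈ 90.00°
∠T = 0.00° − 90.00° = -90.00°

-90.0°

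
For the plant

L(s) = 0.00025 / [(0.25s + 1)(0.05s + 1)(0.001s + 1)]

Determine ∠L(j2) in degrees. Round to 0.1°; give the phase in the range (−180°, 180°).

At ω = 2 rad/s:
pole (1 + j2·0.25) = 1 + j0.5 → |·| ≈ 1.118, ∠ ≈ 26.57°
pole (1 + j2·0.05) = 1 + j0.1 → |·| ≈ 1.005, ∠ ≈ 5.71°
pole (1 + j2·0.001) = 1 + j0.002 → |·| ≈ 1, ∠ ≈ 0.11°
∠L = (0°) − (26.57° + 5.71° + 0.11°) = -32.39°

-32.4°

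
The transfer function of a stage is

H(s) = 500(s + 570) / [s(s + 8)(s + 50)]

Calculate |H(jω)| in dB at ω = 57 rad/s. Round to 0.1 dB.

1.2 dB

At s = jω = j57:
zero (s+570): 570 + j57 → |·| = √(570²+57²) = √328149 ≈ 572.84, ∠ = arctan(57/570) ≈ 5.71°
pole (s+8): 8 + j57 → |·| = √(8²+57²) = √3313 ≈ 57.559, ∠ = arctan(57/8) ≈ 82.01°
pole (s+50): 50 + j57 → |·| = √(50²+57²) = √5749 ≈ 75.822, ∠ = arctan(57/50) ≈ 48.74°
pole at origin: |s| = 57, ∠ = 90.00° (in denominator)
|H| = 500 · 572.84 / 2.4876e+05 ≈ 1.1514
Gain = 20 log₁₀(1.1514) ≈ 1.22 dB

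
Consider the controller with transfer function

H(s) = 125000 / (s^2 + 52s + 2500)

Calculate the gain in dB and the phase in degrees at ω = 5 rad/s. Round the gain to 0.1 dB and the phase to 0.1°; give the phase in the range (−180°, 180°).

At s = jω = j5:
quadratic: (j5)² + 52·j5 + 2500 = 2475 + j260 → |·| ≈ 2488.6, ∠ ≈ 6.00°
|H| = 125000 / 2488.6 ≈ 50.229
Gain = 20 log₁₀(50.229) ≈ 34.02 dB
∠H = 0.00° − 6.00° = -6.00°

34.0 dB, -6.0°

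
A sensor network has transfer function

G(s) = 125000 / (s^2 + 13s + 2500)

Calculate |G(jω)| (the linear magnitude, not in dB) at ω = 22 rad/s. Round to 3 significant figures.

At s = jω = j22:
quadratic: (j22)² + 13·j22 + 2500 = 2016 + j286 → |·| ≈ 2036.2, ∠ ≈ 8.07°
|G| = 125000 / 2036.2 ≈ 61.389

61.4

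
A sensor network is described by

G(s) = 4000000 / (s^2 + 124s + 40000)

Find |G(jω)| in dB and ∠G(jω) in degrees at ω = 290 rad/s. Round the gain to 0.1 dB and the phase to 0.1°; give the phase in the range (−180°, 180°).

At s = jω = j290:
quadratic: (j290)² + 124·j290 + 40000 = -44100 + j35960 → |·| ≈ 56903, ∠ ≈ 140.81°
|G| = 4000000 / 56903 ≈ 70.295
Gain = 20 log₁₀(70.295) ≈ 36.94 dB
∠G = 0.00° − 140.81° = -140.81°

36.9 dB, -140.8°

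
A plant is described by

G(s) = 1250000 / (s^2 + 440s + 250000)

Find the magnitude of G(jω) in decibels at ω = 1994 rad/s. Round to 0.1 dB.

-9.7 dB

At s = jω = j1994:
quadratic: (j1994)² + 440·j1994 + 250000 = -3726036 + j877360 → |·| ≈ 3.8279e+06, ∠ ≈ 166.75°
|G| = 1250000 / 3.8279e+06 ≈ 0.32655
Gain = 20 log₁₀(0.32655) ≈ -9.72 dB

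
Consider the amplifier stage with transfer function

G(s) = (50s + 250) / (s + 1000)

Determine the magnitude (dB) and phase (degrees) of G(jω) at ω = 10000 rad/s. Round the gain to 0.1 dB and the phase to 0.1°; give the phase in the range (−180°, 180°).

Substitute s = j10000:
Numerator: 50(j10000) + 250 = 250 + j500000
Denominator: (j10000) + 1000 = 1000 + j10000
|N| = √(250² + 500000²) ≈ 5e+05, ∠N ≈ 89.97°
|D| = √(1000² + 10000²) ≈ 10050, ∠D ≈ 84.29°
|G| = 5e+05 / 10050 ≈ 49.751
Gain = 20 log₁₀(49.751) ≈ 33.94 dB
∠G = 89.97° − 84.29° = 5.68°

33.9 dB, 5.7°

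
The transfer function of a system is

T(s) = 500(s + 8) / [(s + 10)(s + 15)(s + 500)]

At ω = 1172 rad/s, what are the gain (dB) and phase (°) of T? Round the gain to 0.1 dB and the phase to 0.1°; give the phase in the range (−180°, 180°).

-69.5 dB, -156.1°

At s = jω = j1172:
zero (s+8): 8 + j1172 → |·| = √(8²+1172²) = √1373648 ≈ 1172, ∠ = arctan(1172/8) ≈ 89.61°
pole (s+10): 10 + j1172 → |·| = √(10²+1172²) = √1373684 ≈ 1172, ∠ = arctan(1172/10) ≈ 89.51°
pole (s+15): 15 + j1172 → |·| = √(15²+1172²) = √1373809 ≈ 1172.1, ∠ = arctan(1172/15) ≈ 89.27°
pole (s+500): 500 + j1172 → |·| = √(500²+1172²) = √1623584 ≈ 1274.2, ∠ = arctan(1172/500) ≈ 66.90°
|T| = 500 · 1172 / 1.7504e+09 ≈ 0.00033478
Gain = 20 log₁₀(0.00033478) ≈ -69.50 dB
∠T = 89.61° − 245.68° = -156.07°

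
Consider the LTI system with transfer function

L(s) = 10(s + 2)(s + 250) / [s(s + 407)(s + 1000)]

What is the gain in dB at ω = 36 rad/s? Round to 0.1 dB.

-44.2 dB

At s = jω = j36:
zero (s+2): 2 + j36 → |·| = √(2²+36²) = √1300 ≈ 36.056, ∠ = arctan(36/2) ≈ 86.82°
zero (s+250): 250 + j36 → |·| = √(250²+36²) = √63796 ≈ 252.58, ∠ = arctan(36/250) ≈ 8.19°
pole (s+407): 407 + j36 → |·| = √(407²+36²) = √166945 ≈ 408.59, ∠ = arctan(36/407) ≈ 5.05°
pole (s+1000): 1000 + j36 → |·| = √(1000²+36²) = √1001296 ≈ 1000.6, ∠ = arctan(36/1000) ≈ 2.06°
pole at origin: |s| = 36, ∠ = 90.00° (in denominator)
|L| = 10 · 9107 / 1.4718e+07 ≈ 0.0061877
Gain = 20 log₁₀(0.0061877) ≈ -44.17 dB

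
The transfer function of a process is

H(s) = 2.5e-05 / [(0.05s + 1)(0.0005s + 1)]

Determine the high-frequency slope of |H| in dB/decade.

Each pole contributes −20 dB/decade at high frequency; each zero contributes +20 dB/decade.
Net: 0 zero(s) − 2 pole(s) → -40 dB/decade.

-40 dB/decade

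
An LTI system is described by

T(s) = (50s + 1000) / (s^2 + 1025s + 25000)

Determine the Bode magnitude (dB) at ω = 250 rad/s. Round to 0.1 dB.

Substitute s = j250:
Numerator: 50(j250) + 1000 = 1000 + j12500
Denominator: (j250)^2 + 1025(j250) + 25000 = -37500 + j256250
|N| = √(1000² + 12500²) ≈ 12540, ∠N ≈ 85.43°
|D| = √(37500² + 256250²) ≈ 2.5898e+05, ∠D ≈ 98.33°
|T| = 12540 / 2.5898e+05 ≈ 0.048421
Gain = 20 log₁₀(0.048421) ≈ -26.30 dB

-26.3 dB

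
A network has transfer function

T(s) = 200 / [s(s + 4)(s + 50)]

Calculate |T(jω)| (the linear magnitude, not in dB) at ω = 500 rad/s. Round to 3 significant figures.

1.59e-06

At s = jω = j500:
pole (s+4): 4 + j500 → |·| = √(4²+500²) = √250016 ≈ 500.02, ∠ = arctan(500/4) ≈ 89.54°
pole (s+50): 50 + j500 → |·| = √(50²+500²) = √252500 ≈ 502.49, ∠ = arctan(500/50) ≈ 84.29°
pole at origin: |s| = 500, ∠ = 90.00° (in denominator)
|T| = 200 / 1.2563e+08 ≈ 1.592e-06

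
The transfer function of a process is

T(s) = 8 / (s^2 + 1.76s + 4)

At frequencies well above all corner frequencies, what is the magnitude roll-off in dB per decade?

-40 dB/decade

Each pole contributes −20 dB/decade at high frequency; each zero contributes +20 dB/decade.
Net: 0 zero(s) − 2 pole(s) → -40 dB/decade.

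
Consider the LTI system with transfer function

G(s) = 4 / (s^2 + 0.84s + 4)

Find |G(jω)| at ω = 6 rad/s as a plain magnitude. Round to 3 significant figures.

At s = jω = j6:
quadratic: (j6)² + 0.84·j6 + 4 = -32 + j5.04 → |·| ≈ 32.394, ∠ ≈ 171.05°
|G| = 4 / 32.394 ≈ 0.12348

0.123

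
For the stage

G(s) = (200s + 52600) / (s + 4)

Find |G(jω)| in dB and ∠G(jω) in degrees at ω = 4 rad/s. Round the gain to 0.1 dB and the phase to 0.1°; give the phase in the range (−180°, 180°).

79.4 dB, -44.1°

Substitute s = j4:
Numerator: 200(j4) + 52600 = 52600 + j800
Denominator: (j4) + 4 = 4 + j4
|N| = √(52600² + 800²) ≈ 52606, ∠N ≈ 0.87°
|D| = √(4² + 4²) ≈ 5.6569, ∠D ≈ 45.00°
|G| = 52606 / 5.6569 ≈ 9299.4
Gain = 20 log₁₀(9299.4) ≈ 79.37 dB
∠G = 0.87° − 45.00° = -44.13°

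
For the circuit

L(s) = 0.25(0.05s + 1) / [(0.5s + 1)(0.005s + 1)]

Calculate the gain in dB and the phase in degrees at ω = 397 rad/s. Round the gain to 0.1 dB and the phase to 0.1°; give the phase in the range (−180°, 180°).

At ω = 397 rad/s:
zero (1 + j397·0.05) = 1 + j19.85 → |·| ≈ 19.875, ∠ ≈ 87.12°
pole (1 + j397·0.5) = 1 + j198.5 → |·| ≈ 198.5, ∠ ≈ 89.71°
pole (1 + j397·0.005) = 1 + j1.985 → |·| ≈ 2.2227, ∠ ≈ 63.26°
|L| = 0.25 · 19.875 / (198.5 · 2.2227) ≈ 0.011262
Gain = 20 log₁₀(0.011262) ≈ -38.97 dB
∠L = (87.12°) − (89.71° + 63.26°) = -65.85°

-39.0 dB, -65.9°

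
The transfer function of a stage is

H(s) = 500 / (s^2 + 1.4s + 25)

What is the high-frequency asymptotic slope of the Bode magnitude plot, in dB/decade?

-40 dB/decade

Each pole contributes −20 dB/decade at high frequency; each zero contributes +20 dB/decade.
Net: 0 zero(s) − 2 pole(s) → -40 dB/decade.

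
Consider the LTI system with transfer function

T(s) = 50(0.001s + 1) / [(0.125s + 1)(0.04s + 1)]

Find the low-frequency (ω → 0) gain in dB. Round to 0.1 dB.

34.0 dB

T(0) = 50 · 1 / 1 = 50
20 log₁₀(50) ≈ 33.98 dB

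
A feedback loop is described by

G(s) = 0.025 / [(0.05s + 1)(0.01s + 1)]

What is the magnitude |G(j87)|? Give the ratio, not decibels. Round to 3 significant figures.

0.00423

At ω = 87 rad/s:
pole (1 + j87·0.05) = 1 + j4.35 → |·| ≈ 4.4635, ∠ ≈ 77.05°
pole (1 + j87·0.01) = 1 + j0.87 → |·| ≈ 1.3255, ∠ ≈ 41.02°
|G| = 0.025 · 1 / (4.4635 · 1.3255) ≈ 0.0042256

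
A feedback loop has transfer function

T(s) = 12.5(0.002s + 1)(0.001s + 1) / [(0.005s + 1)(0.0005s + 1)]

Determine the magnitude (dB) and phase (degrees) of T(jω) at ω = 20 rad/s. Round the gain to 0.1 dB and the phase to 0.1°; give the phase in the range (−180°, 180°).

21.9 dB, -2.8°

At ω = 20 rad/s:
zero (1 + j20·0.002) = 1 + j0.04 → |·| ≈ 1.0008, ∠ ≈ 2.29°
zero (1 + j20·0.001) = 1 + j0.02 → |·| ≈ 1.0002, ∠ ≈ 1.15°
pole (1 + j20·0.005) = 1 + j0.1 → |·| ≈ 1.005, ∠ ≈ 5.71°
pole (1 + j20·0.0005) = 1 + j0.01 → |·| ≈ 1, ∠ ≈ 0.57°
|T| = 12.5 · 1.0008 · 1.0002 / (1.005 · 1) ≈ 12.45
Gain = 20 log₁₀(12.45) ≈ 21.90 dB
∠T = (2.29° + 1.15°) − (5.71° + 0.57°) = -2.84°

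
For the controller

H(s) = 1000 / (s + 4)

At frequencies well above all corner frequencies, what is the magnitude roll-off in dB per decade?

-20 dB/decade

Each pole contributes −20 dB/decade at high frequency; each zero contributes +20 dB/decade.
Net: 0 zero(s) − 1 pole(s) → -20 dB/decade.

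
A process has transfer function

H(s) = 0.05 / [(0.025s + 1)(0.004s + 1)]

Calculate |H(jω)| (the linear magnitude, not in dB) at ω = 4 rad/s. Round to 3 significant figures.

0.0497

At ω = 4 rad/s:
pole (1 + j4·0.025) = 1 + j0.1 → |·| ≈ 1.005, ∠ ≈ 5.71°
pole (1 + j4·0.004) = 1 + j0.016 → |·| ≈ 1.0001, ∠ ≈ 0.92°
|H| = 0.05 · 1 / (1.005 · 1.0001) ≈ 0.049746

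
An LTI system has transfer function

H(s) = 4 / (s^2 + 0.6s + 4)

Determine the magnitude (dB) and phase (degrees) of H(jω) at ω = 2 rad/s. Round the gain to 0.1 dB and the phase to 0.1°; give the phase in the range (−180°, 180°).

10.5 dB, -90.0°

At s = jω = j2:
quadratic: (j2)² + 0.6·j2 + 4 = 0 + j1.2 → |·| ≈ 1.2, ∠ ≈ 90.00°
|H| = 4 / 1.2 ≈ 3.3333
Gain = 20 log₁₀(3.3333) ≈ 10.46 dB
∠H = 0.00° − 90.00° = -90.00°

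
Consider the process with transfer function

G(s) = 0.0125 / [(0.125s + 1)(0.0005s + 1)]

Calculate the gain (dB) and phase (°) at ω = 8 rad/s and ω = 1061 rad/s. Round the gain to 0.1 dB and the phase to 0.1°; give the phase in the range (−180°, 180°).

ω = 8: -41.1 dB, -45.2°; ω = 1061: -81.6 dB, -117.5°

At ω = 8 rad/s:
pole (1 + j8·0.125) = 1 + j1 → |·| ≈ 1.4142, ∠ ≈ 45.00°
pole (1 + j8·0.0005) = 1 + j0.004 → |·| ≈ 1, ∠ ≈ 0.23°
|G| = 0.0125 · 1 / (1.4142 · 1) ≈ 0.0088389
Gain = 20 log₁₀(0.0088389) ≈ -41.07 dB
∠G = (0°) − (45.00° + 0.23°) = -45.23°

At ω = 1061 rad/s:
pole (1 + j1061·0.125) = 1 + j132.625 → |·| ≈ 132.63, ∠ ≈ 89.57°
pole (1 + j1061·0.0005) = 1 + j0.5305 → |·| ≈ 1.132, ∠ ≈ 27.95°
|G| = 0.0125 · 1 / (132.63 · 1.132) ≈ 8.3257e-05
Gain = 20 log₁₀(8.3257e-05) ≈ -81.59 dB
∠G = (0°) − (89.57° + 27.95°) = -117.52°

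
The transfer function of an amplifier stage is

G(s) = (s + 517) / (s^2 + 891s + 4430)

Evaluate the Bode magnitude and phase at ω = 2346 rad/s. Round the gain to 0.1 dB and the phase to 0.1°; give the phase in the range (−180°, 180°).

-67.8 dB, -81.6°

Substitute s = j2346:
Numerator: (j2346) + 517 = 517 + j2346
Denominator: (j2346)^2 + 891(j2346) + 4430 = -5499286 + j2090286
|N| = √(517² + 2346²) ≈ 2402.3, ∠N ≈ 77.57°
|D| = √(5499286² + 2090286²) ≈ 5.8831e+06, ∠D ≈ 159.19°
|G| = 2402.3 / 5.8831e+06 ≈ 0.00040834
Gain = 20 log₁₀(0.00040834) ≈ -67.78 dB
∠G = 77.57° − 159.19° = -81.62°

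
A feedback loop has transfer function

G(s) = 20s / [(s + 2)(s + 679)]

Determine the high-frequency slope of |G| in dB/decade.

Each pole contributes −20 dB/decade at high frequency; each zero contributes +20 dB/decade.
Net: 1 zero(s) − 2 pole(s) → -20 dB/decade.

-20 dB/decade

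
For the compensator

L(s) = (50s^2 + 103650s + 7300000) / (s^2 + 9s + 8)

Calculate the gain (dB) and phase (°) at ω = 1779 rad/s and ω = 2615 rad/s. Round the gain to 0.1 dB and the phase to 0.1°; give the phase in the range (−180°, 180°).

Substitute s = j1779:
Numerator: 50(j1779)^2 + 103650(j1779) + 7300000 = -150942050 + j184393350
Denominator: (j1779)^2 + 9(j1779) + 8 = -3164833 + j16011
|N| = √(150942050² + 184393350²) ≈ 2.3829e+08, ∠N ≈ 129.30°
|D| = √(3164833² + 16011²) ≈ 3.1649e+06, ∠D ≈ 179.71°
|L| = 2.3829e+08 / 3.1649e+06 ≈ 75.291
Gain = 20 log₁₀(75.291) ≈ 37.53 dB
∠L = 129.30° − 179.71° = -50.41°

Substitute s = j2615:
Numerator: 50(j2615)^2 + 103650(j2615) + 7300000 = -334611250 + j271044750
Denominator: (j2615)^2 + 9(j2615) + 8 = -6838217 + j23535
|N| = √(334611250² + 271044750²) ≈ 4.3062e+08, ∠N ≈ 140.99°
|D| = √(6838217² + 23535²) ≈ 6.8383e+06, ∠D ≈ 179.80°
|L| = 4.3062e+08 / 6.8383e+06 ≈ 62.972
Gain = 20 log₁₀(62.972) ≈ 35.98 dB
∠L = 140.99° − 179.80° = -38.81°

ω = 1779: 37.5 dB, -50.4°; ω = 2615: 36.0 dB, -38.8°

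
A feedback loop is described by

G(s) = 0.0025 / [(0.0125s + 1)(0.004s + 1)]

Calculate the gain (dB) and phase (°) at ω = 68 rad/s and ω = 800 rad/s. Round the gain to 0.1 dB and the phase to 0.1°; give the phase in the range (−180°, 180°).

At ω = 68 rad/s:
pole (1 + j68·0.0125) = 1 + j0.85 → |·| ≈ 1.3124, ∠ ≈ 40.36°
pole (1 + j68·0.004) = 1 + j0.272 → |·| ≈ 1.0363, ∠ ≈ 15.22°
|G| = 0.0025 · 1 / (1.3124 · 1.0363) ≈ 0.0018382
Gain = 20 log₁₀(0.0018382) ≈ -54.71 dB
∠G = (0°) − (40.36° + 15.22°) = -55.58°

At ω = 800 rad/s:
pole (1 + j800·0.0125) = 1 + j10 → |·| ≈ 10.05, ∠ ≈ 84.29°
pole (1 + j800·0.004) = 1 + j3.2 → |·| ≈ 3.3526, ∠ ≈ 72.65°
|G| = 0.0025 · 1 / (10.05 · 3.3526) ≈ 7.4198e-05
Gain = 20 log₁₀(7.4198e-05) ≈ -82.59 dB
∠G = (0°) − (84.29° + 72.65°) = -156.94°

ω = 68: -54.7 dB, -55.6°; ω = 800: -82.6 dB, -156.9°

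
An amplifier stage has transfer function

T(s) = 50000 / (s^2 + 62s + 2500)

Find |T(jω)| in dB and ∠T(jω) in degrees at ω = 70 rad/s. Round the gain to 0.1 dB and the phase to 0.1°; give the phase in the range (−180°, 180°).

At s = jω = j70:
quadratic: (j70)² + 62·j70 + 2500 = -2400 + j4340 → |·| ≈ 4959.4, ∠ ≈ 118.94°
|T| = 50000 / 4959.4 ≈ 10.082
Gain = 20 log₁₀(10.082) ≈ 20.07 dB
∠T = 0.00° − 118.94° = -118.94°

20.1 dB, -118.9°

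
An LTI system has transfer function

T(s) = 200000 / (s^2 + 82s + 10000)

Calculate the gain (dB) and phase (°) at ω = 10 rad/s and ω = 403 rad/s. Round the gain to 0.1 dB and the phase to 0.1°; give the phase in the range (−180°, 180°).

ω = 10: 26.1 dB, -4.7°; ω = 403: 2.2 dB, -167.8°

At s = jω = j10:
quadratic: (j10)² + 82·j10 + 10000 = 9900 + j820 → |·| ≈ 9933.9, ∠ ≈ 4.73°
|T| = 200000 / 9933.9 ≈ 20.133
Gain = 20 log₁₀(20.133) ≈ 26.08 dB
∠T = 0.00° − 4.73° = -4.73°

At s = jω = j403:
quadratic: (j403)² + 82·j403 + 10000 = -152409 + j33046 → |·| ≈ 1.5595e+05, ∠ ≈ 167.77°
|T| = 200000 / 1.5595e+05 ≈ 1.2825
Gain = 20 log₁₀(1.2825) ≈ 2.16 dB
∠T = 0.00° − 167.77° = -167.77°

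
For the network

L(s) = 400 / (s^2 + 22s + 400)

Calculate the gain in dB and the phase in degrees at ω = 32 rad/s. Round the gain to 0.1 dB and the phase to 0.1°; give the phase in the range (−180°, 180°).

At s = jω = j32:
quadratic: (j32)² + 22·j32 + 400 = -624 + j704 → |·| ≈ 940.74, ∠ ≈ 131.55°
|L| = 400 / 940.74 ≈ 0.4252
Gain = 20 log₁₀(0.4252) ≈ -7.43 dB
∠L = 0.00° − 131.55° = -131.55°

-7.4 dB, -131.6°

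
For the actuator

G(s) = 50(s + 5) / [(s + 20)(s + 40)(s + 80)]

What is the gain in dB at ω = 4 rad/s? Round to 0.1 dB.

-46.2 dB

At s = jω = j4:
zero (s+5): 5 + j4 → |·| = √(5²+4²) = √41 ≈ 6.4031, ∠ = arctan(4/5) ≈ 38.66°
pole (s+20): 20 + j4 → |·| = √(20²+4²) = √416 ≈ 20.396, ∠ = arctan(4/20) ≈ 11.31°
pole (s+40): 40 + j4 → |·| = √(40²+4²) = √1616 ≈ 40.2, ∠ = arctan(4/40) ≈ 5.71°
pole (s+80): 80 + j4 → |·| = √(80²+4²) = √6416 ≈ 80.1, ∠ = arctan(4/80) ≈ 2.86°
|G| = 50 · 6.4031 / 65676 ≈ 0.0048748
Gain = 20 log₁₀(0.0048748) ≈ -46.24 dB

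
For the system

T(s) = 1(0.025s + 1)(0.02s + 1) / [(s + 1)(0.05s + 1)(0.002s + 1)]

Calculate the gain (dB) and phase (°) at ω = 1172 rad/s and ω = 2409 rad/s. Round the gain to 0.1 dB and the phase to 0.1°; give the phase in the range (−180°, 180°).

At ω = 1172 rad/s:
zero (1 + j1172·0.025) = 1 + j29.3 → |·| ≈ 29.317, ∠ ≈ 88.05°
zero (1 + j1172·0.02) = 1 + j23.44 → |·| ≈ 23.461, ∠ ≈ 87.56°
pole (1 + j1172·1) = 1 + j1172 → |·| ≈ 1172, ∠ ≈ 89.95°
pole (1 + j1172·0.05) = 1 + j58.6 → |·| ≈ 58.609, ∠ ≈ 89.02°
pole (1 + j1172·0.002) = 1 + j2.344 → |·| ≈ 2.5484, ∠ ≈ 66.90°
|T| = 1 · 29.317 · 23.461 / (1172 · 58.609 · 2.5484) ≈ 0.0039292
Gain = 20 log₁₀(0.0039292) ≈ -48.11 dB
∠T = (88.05° + 87.56°) − (89.95° + 89.02° + 66.90°) = -70.26°

At ω = 2409 rad/s:
zero (1 + j2409·0.025) = 1 + j60.225 → |·| ≈ 60.233, ∠ ≈ 89.05°
zero (1 + j2409·0.02) = 1 + j48.18 → |·| ≈ 48.19, ∠ ≈ 88.81°
pole (1 + j2409·1) = 1 + j2409 → |·| ≈ 2409, ∠ ≈ 89.98°
pole (1 + j2409·0.05) = 1 + j120.45 → |·| ≈ 120.45, ∠ ≈ 89.52°
pole (1 + j2409·0.002) = 1 + j4.818 → |·| ≈ 4.9207, ∠ ≈ 78.27°
|T| = 1 · 60.233 · 48.19 / (2409 · 120.45 · 4.9207) ≈ 0.0020329
Gain = 20 log₁₀(0.0020329) ≈ -53.84 dB
∠T = (89.05° + 88.81°) − (89.98° + 89.52° + 78.27°) = -79.91°

ω = 1172: -48.1 dB, -70.3°; ω = 2409: -53.8 dB, -79.9°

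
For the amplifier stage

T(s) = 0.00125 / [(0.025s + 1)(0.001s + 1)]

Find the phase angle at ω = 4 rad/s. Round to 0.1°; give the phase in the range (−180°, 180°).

At ω = 4 rad/s:
pole (1 + j4·0.025) = 1 + j0.1 → |·| ≈ 1.005, ∠ ≈ 5.71°
pole (1 + j4·0.001) = 1 + j0.004 → |·| ≈ 1, ∠ ≈ 0.23°
∠T = (0°) − (5.71° + 0.23°) = -5.94°

-5.9°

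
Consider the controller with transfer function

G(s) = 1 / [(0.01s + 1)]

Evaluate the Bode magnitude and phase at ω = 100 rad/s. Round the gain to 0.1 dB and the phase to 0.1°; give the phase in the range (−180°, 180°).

At ω = 100 rad/s:
pole (1 + j100·0.01) = 1 + j1 → |·| ≈ 1.4142, ∠ ≈ 45.00°
|G| = 1 · 1 / (1.4142) ≈ 0.70711
Gain = 20 log₁₀(0.70711) ≈ -3.01 dB
∠G = (0°) − (45.00°) = -45.00°

-3.0 dB, -45.0°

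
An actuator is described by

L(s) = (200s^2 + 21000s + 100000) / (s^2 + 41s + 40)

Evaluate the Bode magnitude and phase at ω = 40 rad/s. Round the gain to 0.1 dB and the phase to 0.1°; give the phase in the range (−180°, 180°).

51.7 dB, -28.9°

Substitute s = j40:
Numerator: 200(j40)^2 + 21000(j40) + 100000 = -220000 + j840000
Denominator: (j40)^2 + 41(j40) + 40 = -1560 + j1640
|N| = √(220000² + 840000²) ≈ 8.6833e+05, ∠N ≈ 104.68°
|D| = √(1560² + 1640²) ≈ 2263.4, ∠D ≈ 133.57°
|L| = 8.6833e+05 / 2263.4 ≈ 383.64
Gain = 20 log₁₀(383.64) ≈ 51.68 dB
∠L = 104.68° − 133.57° = -28.89°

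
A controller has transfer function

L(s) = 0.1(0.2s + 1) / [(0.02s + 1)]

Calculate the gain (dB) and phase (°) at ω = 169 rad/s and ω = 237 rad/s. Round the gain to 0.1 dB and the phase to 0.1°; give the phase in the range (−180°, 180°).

At ω = 169 rad/s:
zero (1 + j169·0.2) = 1 + j33.8 → |·| ≈ 33.815, ∠ ≈ 88.31°
pole (1 + j169·0.02) = 1 + j3.38 → |·| ≈ 3.5248, ∠ ≈ 73.52°
|L| = 0.1 · 33.815 / (3.5248) ≈ 0.95935
Gain = 20 log₁₀(0.95935) ≈ -0.36 dB
∠L = (88.31°) − (73.52°) = 14.79°

At ω = 237 rad/s:
zero (1 + j237·0.2) = 1 + j47.4 → |·| ≈ 47.411, ∠ ≈ 88.79°
pole (1 + j237·0.02) = 1 + j4.74 → |·| ≈ 4.8443, ∠ ≈ 78.09°
|L| = 0.1 · 47.411 / (4.8443) ≈ 0.9787
Gain = 20 log₁₀(0.9787) ≈ -0.19 dB
∠L = (88.79°) − (78.09°) = 10.70°

ω = 169: -0.4 dB, 14.8°; ω = 237: -0.2 dB, 10.7°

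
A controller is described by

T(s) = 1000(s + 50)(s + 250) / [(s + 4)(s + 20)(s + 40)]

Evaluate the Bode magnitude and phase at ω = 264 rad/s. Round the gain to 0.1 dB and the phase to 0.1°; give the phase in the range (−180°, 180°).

14.4 dB, -130.3°

At s = jω = j264:
zero (s+50): 50 + j264 → |·| = √(50²+264²) = √72196 ≈ 268.69, ∠ = arctan(264/50) ≈ 79.28°
zero (s+250): 250 + j264 → |·| = √(250²+264²) = √132196 ≈ 363.59, ∠ = arctan(264/250) ≈ 46.56°
pole (s+4): 4 + j264 → |·| = √(4²+264²) = √69712 ≈ 264.03, ∠ = arctan(264/4) ≈ 89.13°
pole (s+20): 20 + j264 → |·| = √(20²+264²) = √70096 ≈ 264.76, ∠ = arctan(264/20) ≈ 85.67°
pole (s+40): 40 + j264 → |·| = √(40²+264²) = √71296 ≈ 267.01, ∠ = arctan(264/40) ≈ 81.38°
|T| = 1000 · 97693 / 1.8665e+07 ≈ 5.234
Gain = 20 log₁₀(5.234) ≈ 14.38 dB
∠T = 125.84° − 256.18° = -130.34°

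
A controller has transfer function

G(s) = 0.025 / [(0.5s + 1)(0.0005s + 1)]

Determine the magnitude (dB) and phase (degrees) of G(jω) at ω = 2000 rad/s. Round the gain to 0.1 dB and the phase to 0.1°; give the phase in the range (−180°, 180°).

At ω = 2000 rad/s:
pole (1 + j2000·0.5) = 1 + j1000 → |·| ≈ 1000, ∠ ≈ 89.94°
pole (1 + j2000·0.0005) = 1 + j1 → |·| ≈ 1.4142, ∠ ≈ 45.00°
|G| = 0.025 · 1 / (1000 · 1.4142) ≈ 1.7678e-05
Gain = 20 log₁₀(1.7678e-05) ≈ -95.05 dB
∠G = (0°) − (89.94° + 45.00°) = -134.94°

-95.1 dB, -134.9°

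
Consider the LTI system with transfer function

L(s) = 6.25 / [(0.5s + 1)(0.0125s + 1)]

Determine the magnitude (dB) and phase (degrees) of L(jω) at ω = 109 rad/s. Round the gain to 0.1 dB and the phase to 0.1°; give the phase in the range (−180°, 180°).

-23.4 dB, -142.7°

At ω = 109 rad/s:
pole (1 + j109·0.5) = 1 + j54.5 → |·| ≈ 54.509, ∠ ≈ 88.95°
pole (1 + j109·0.0125) = 1 + j1.3625 → |·| ≈ 1.6901, ∠ ≈ 53.72°
|L| = 6.25 · 1 / (54.509 · 1.6901) ≈ 0.067842
Gain = 20 log₁₀(0.067842) ≈ -23.37 dB
∠L = (0°) − (88.95° + 53.72°) = -142.67°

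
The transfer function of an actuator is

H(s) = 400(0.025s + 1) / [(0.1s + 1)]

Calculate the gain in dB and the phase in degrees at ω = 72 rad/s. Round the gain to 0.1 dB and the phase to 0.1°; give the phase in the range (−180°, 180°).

41.1 dB, -21.1°

At ω = 72 rad/s:
zero (1 + j72·0.025) = 1 + j1.8 → |·| ≈ 2.0591, ∠ ≈ 60.95°
pole (1 + j72·0.1) = 1 + j7.2 → |·| ≈ 7.2691, ∠ ≈ 82.09°
|H| = 400 · 2.0591 / (7.2691) ≈ 113.31
Gain = 20 log₁₀(113.31) ≈ 41.09 dB
∠H = (60.95°) − (82.09°) = -21.14°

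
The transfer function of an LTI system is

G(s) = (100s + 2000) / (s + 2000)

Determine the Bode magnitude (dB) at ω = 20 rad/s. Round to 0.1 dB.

Substitute s = j20:
Numerator: 100(j20) + 2000 = 2000 + j2000
Denominator: (j20) + 2000 = 2000 + j20
|N| = √(2000² + 2000²) ≈ 2828.4, ∠N ≈ 45.00°
|D| = √(2000² + 20²) ≈ 2000.1, ∠D ≈ 0.57°
|G| = 2828.4 / 2000.1 ≈ 1.4141
Gain = 20 log₁₀(1.4141) ≈ 3.01 dB

3.0 dB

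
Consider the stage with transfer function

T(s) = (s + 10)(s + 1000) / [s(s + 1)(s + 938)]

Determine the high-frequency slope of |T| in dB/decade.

Each pole contributes −20 dB/decade at high frequency; each zero contributes +20 dB/decade.
Net: 2 zero(s) − 3 pole(s) → -20 dB/decade.

-20 dB/decade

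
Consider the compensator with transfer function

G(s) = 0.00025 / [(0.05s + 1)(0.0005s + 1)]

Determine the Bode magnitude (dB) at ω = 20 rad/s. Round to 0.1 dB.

-75.1 dB

At ω = 20 rad/s:
pole (1 + j20·0.05) = 1 + j1 → |·| ≈ 1.4142, ∠ ≈ 45.00°
pole (1 + j20·0.0005) = 1 + j0.01 → |·| ≈ 1, ∠ ≈ 0.57°
|G| = 0.00025 · 1 / (1.4142 · 1) ≈ 0.00017678
Gain = 20 log₁₀(0.00017678) ≈ -75.05 dB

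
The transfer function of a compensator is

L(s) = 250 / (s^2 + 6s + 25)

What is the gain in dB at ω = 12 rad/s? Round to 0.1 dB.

At s = jω = j12:
quadratic: (j12)² + 6·j12 + 25 = -119 + j72 → |·| ≈ 139.09, ∠ ≈ 148.82°
|L| = 250 / 139.09 ≈ 1.7974
Gain = 20 log₁₀(1.7974) ≈ 5.09 dB

5.1 dB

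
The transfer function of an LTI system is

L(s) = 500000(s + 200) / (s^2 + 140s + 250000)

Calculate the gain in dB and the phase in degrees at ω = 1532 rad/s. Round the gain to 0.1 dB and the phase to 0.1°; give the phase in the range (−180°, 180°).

At s = jω = j1532:
zero (s+200): 200 + j1532 → |·| = √(200²+1532²) = √2387024 ≈ 1545, ∠ = arctan(1532/200) ≈ 82.56°
quadratic: (j1532)² + 140·j1532 + 250000 = -2097024 + j214480 → |·| ≈ 2.108e+06, ∠ ≈ 174.16°
|L| = 500000 · 1545 / 2.108e+06 ≈ 366.46
Gain = 20 log₁₀(366.46) ≈ 51.28 dB
∠L = 82.56° − 174.16° = -91.60°

51.3 dB, -91.6°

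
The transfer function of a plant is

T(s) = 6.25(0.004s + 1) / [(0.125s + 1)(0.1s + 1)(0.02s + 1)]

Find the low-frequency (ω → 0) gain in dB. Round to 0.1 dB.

T(0) = 6.25 · 1 / 1 = 6.25
20 log₁₀(6.25) ≈ 15.92 dB

15.9 dB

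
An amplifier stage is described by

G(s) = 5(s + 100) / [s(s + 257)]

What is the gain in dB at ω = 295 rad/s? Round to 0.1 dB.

-37.4 dB

At s = jω = j295:
zero (s+100): 100 + j295 → |·| = √(100²+295²) = √97025 ≈ 311.49, ∠ = arctan(295/100) ≈ 71.27°
pole (s+257): 257 + j295 → |·| = √(257²+295²) = √153074 ≈ 391.25, ∠ = arctan(295/257) ≈ 48.94°
pole at origin: |s| = 295, ∠ = 90.00° (in denominator)
|G| = 5 · 311.49 / 1.1542e+05 ≈ 0.013494
Gain = 20 log₁₀(0.013494) ≈ -37.40 dB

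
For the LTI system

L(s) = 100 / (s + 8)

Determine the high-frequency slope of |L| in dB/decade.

-20 dB/decade

Each pole contributes −20 dB/decade at high frequency; each zero contributes +20 dB/decade.
Net: 0 zero(s) − 1 pole(s) → -20 dB/decade.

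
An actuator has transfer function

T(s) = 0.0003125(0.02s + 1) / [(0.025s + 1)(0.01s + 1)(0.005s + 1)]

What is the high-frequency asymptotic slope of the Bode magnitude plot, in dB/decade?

-40 dB/decade

Each pole contributes −20 dB/decade at high frequency; each zero contributes +20 dB/decade.
Net: 1 zero(s) − 3 pole(s) → -40 dB/decade.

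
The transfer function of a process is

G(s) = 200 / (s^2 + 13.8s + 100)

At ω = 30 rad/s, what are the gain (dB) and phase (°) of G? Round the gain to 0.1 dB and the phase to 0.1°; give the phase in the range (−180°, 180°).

At s = jω = j30:
quadratic: (j30)² + 13.8·j30 + 100 = -800 + j414 → |·| ≈ 900.78, ∠ ≈ 152.64°
|G| = 200 / 900.78 ≈ 0.22203
Gain = 20 log₁₀(0.22203) ≈ -13.07 dB
∠G = 0.00° − 152.64° = -152.64°

-13.1 dB, -152.6°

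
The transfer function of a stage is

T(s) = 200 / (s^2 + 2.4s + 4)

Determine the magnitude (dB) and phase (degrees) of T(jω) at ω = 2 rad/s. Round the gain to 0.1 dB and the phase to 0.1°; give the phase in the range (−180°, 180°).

32.4 dB, -90.0°

At s = jω = j2:
quadratic: (j2)² + 2.4·j2 + 4 = 0 + j4.8 → |·| ≈ 4.8, ∠ ≈ 90.00°
|T| = 200 / 4.8 ≈ 41.667
Gain = 20 log₁₀(41.667) ≈ 32.40 dB
∠T = 0.00° − 90.00° = -90.00°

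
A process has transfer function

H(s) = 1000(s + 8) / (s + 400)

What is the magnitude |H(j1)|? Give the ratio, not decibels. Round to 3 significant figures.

At s = jω = j1:
zero (s+8): 8 + j1 → |·| = √(8²+1²) = √65 ≈ 8.0623, ∠ = arctan(1/8) ≈ 7.13°
pole (s+400): 400 + j1 → |·| = √(400²+1²) = √160001 ≈ 400, ∠ = arctan(1/400) ≈ 0.14°
|H| = 1000 · 8.0623 / 400 ≈ 20.156

20.2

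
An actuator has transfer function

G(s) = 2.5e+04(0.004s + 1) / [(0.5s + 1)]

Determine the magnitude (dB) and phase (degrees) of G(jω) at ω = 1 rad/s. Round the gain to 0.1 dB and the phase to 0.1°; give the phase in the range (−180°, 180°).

87.0 dB, -26.3°

At ω = 1 rad/s:
zero (1 + j1·0.004) = 1 + j0.004 → |·| ≈ 1, ∠ ≈ 0.23°
pole (1 + j1·0.5) = 1 + j0.5 → |·| ≈ 1.118, ∠ ≈ 26.57°
|G| = 2.5e+04 · 1 / (1.118) ≈ 22361
Gain = 20 log₁₀(22361) ≈ 86.99 dB
∠G = (0.23°) − (26.57°) = -26.34°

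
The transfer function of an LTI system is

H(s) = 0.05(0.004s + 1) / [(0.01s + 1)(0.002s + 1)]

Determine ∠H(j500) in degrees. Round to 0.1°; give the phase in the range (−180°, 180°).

-60.3°

At ω = 500 rad/s:
zero (1 + j500·0.004) = 1 + j2 → |·| ≈ 2.2361, ∠ ≈ 63.43°
pole (1 + j500·0.01) = 1 + j5 → |·| ≈ 5.099, ∠ ≈ 78.69°
pole (1 + j500·0.002) = 1 + j1 → |·| ≈ 1.4142, ∠ ≈ 45.00°
∠H = (63.43°) − (78.69° + 45.00°) = -60.26°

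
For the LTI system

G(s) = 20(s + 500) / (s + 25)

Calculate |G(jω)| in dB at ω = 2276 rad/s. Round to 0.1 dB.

At s = jω = j2276:
zero (s+500): 500 + j2276 → |·| = √(500²+2276²) = √5430176 ≈ 2330.3, ∠ = arctan(2276/500) ≈ 77.61°
pole (s+25): 25 + j2276 → |·| = √(25²+2276²) = √5180801 ≈ 2276.1, ∠ = arctan(2276/25) ≈ 89.37°
|G| = 20 · 2330.3 / 2276.1 ≈ 20.476
Gain = 20 log₁₀(20.476) ≈ 26.22 dB

26.2 dB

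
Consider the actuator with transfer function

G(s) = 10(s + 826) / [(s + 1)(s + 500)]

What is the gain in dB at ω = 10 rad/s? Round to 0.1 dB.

4.3 dB

At s = jω = j10:
zero (s+826): 826 + j10 → |·| = √(826²+10²) = √682376 ≈ 826.06, ∠ = arctan(10/826) ≈ 0.69°
pole (s+1): 1 + j10 → |·| = √(1²+10²) = √101 ≈ 10.05, ∠ = arctan(10/1) ≈ 84.29°
pole (s+500): 500 + j10 → |·| = √(500²+10²) = √250100 ≈ 500.1, ∠ = arctan(10/500) ≈ 1.15°
|G| = 10 · 826.06 / 5026 ≈ 1.6436
Gain = 20 log₁₀(1.6436) ≈ 4.32 dB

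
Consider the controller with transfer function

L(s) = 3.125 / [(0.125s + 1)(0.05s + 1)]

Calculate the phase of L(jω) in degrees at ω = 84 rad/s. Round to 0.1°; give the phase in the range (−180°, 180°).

-161.2°

At ω = 84 rad/s:
pole (1 + j84·0.125) = 1 + j10.5 → |·| ≈ 10.548, ∠ ≈ 84.56°
pole (1 + j84·0.05) = 1 + j4.2 → |·| ≈ 4.3174, ∠ ≈ 76.61°
∠L = (0°) − (84.56° + 76.61°) = -161.17°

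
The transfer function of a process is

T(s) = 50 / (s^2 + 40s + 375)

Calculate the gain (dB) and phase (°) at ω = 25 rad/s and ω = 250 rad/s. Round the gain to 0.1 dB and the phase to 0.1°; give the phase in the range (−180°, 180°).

Substitute s = j25:
Numerator: 50 = 50 + j0
Denominator: (j25)^2 + 40(j25) + 375 = -250 + j1000
|N| = √(50² + 0²) ≈ 50, ∠N ≈ 0.00°
|D| = √(250² + 1000²) ≈ 1030.8, ∠D ≈ 104.04°
|T| = 50 / 1030.8 ≈ 0.048506
Gain = 20 log₁₀(0.048506) ≈ -26.28 dB
∠T = 0.00° − 104.04° = -104.04°

Substitute s = j250:
Numerator: 50 = 50 + j0
Denominator: (j250)^2 + 40(j250) + 375 = -62125 + j10000
|N| = √(50² + 0²) ≈ 50, ∠N ≈ 0.00°
|D| = √(62125² + 10000²) ≈ 62925, ∠D ≈ 170.86°
|T| = 50 / 62925 ≈ 0.0007946
Gain = 20 log₁₀(0.0007946) ≈ -62.00 dB
∠T = 0.00° − 170.86° = -170.86°

ω = 25: -26.3 dB, -104.0°; ω = 250: -62.0 dB, -170.9°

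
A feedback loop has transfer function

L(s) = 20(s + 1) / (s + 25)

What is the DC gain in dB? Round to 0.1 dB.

-1.9 dB

L(0) = 20·1 / (25) = 0.8
20 log₁₀(0.8) ≈ -1.94 dB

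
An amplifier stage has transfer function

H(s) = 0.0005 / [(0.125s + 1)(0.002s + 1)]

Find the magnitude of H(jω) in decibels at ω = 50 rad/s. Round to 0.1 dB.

-82.1 dB

At ω = 50 rad/s:
pole (1 + j50·0.125) = 1 + j6.25 → |·| ≈ 6.3295, ∠ ≈ 80.91°
pole (1 + j50·0.002) = 1 + j0.1 → |·| ≈ 1.005, ∠ ≈ 5.71°
|H| = 0.0005 · 1 / (6.3295 · 1.005) ≈ 7.8602e-05
Gain = 20 log₁₀(7.8602e-05) ≈ -82.09 dB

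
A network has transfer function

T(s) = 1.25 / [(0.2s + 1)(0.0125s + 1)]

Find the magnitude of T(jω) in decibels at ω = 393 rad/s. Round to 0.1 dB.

-50.0 dB

At ω = 393 rad/s:
pole (1 + j393·0.2) = 1 + j78.6 → |·| ≈ 78.606, ∠ ≈ 89.27°
pole (1 + j393·0.0125) = 1 + j4.9125 → |·| ≈ 5.0132, ∠ ≈ 78.49°
|T| = 1.25 · 1 / (78.606 · 5.0132) ≈ 0.003172
Gain = 20 log₁₀(0.003172) ≈ -49.97 dB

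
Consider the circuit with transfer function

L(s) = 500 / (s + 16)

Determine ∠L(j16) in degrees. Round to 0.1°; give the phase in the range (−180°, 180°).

-45.0°

Substitute s = j16:
Numerator: 500 = 500 + j0
Denominator: (j16) + 16 = 16 + j16
|N| = √(500² + 0²) ≈ 500, ∠N ≈ 0.00°
|D| = √(16² + 16²) ≈ 22.627, ∠D ≈ 45.00°
∠L = 0.00° − 45.00° = -45.00°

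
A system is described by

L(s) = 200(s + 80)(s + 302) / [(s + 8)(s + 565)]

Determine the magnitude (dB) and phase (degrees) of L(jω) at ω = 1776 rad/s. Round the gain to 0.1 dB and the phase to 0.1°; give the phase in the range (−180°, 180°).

At s = jω = j1776:
zero (s+80): 80 + j1776 → |·| = √(80²+1776²) = √3160576 ≈ 1777.8, ∠ = arctan(1776/80) ≈ 87.42°
zero (s+302): 302 + j1776 → |·| = √(302²+1776²) = √3245380 ≈ 1801.5, ∠ = arctan(1776/302) ≈ 80.35°
pole (s+8): 8 + j1776 → |·| = √(8²+1776²) = √3154240 ≈ 1776, ∠ = arctan(1776/8) ≈ 89.74°
pole (s+565): 565 + j1776 → |·| = √(565²+1776²) = √3473401 ≈ 1863.7, ∠ = arctan(1776/565) ≈ 72.35°
|L| = 200 · 3.2027e+06 / 3.3099e+06 ≈ 193.52
Gain = 20 log₁₀(193.52) ≈ 45.73 dB
∠L = 167.77° − 162.09° = 5.68°

45.7 dB, 5.7°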